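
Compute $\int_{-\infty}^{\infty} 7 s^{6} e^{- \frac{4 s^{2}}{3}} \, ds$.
$\frac{2835 \sqrt{3} \sqrt{\pi}}{1024}$

Begin with the known integral
$$J(a) = \int_{-\infty}^{\infty} 7 e^{- a s^{2}} \, ds = \frac{7 \sqrt{\pi}}{\sqrt{a}}.$$

Differentiating under the integral sign brings down a factor of $(-s^2)$:
$$\frac{dJ}{da} = \int_{-\infty}^{\infty} - 7 s^{2} e^{- a s^{2}} \, ds = - \frac{7 \sqrt{\pi}}{2 a^{\frac{3}{2}}}.$$

Repeating $3$ times in total — each differentiation brings down another $(-s^2)$ — gives
$$\frac{d^{3}J}{da^{3}} = \int_{-\infty}^{\infty} - 7 s^{6} e^{- a s^{2}} \, ds = - \frac{105 \sqrt{\pi}}{8 a^{\frac{7}{2}}},$$
and the integrand here is $(-1)^{3}$ times the target integrand, so $I = (-1)^{3}\,\frac{d^{3}J}{da^{3}} = \frac{105 \sqrt{\pi}}{8 a^{\frac{7}{2}}}$.

Setting $a = \frac{4}{3}$:
$$I = \frac{2835 \sqrt{3} \sqrt{\pi}}{1024}.$$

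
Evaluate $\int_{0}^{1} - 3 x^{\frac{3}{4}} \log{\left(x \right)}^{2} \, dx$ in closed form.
$- \frac{384}{343}$

Consider the simpler parametrised integral
$$J(a) = \int_{0}^{1} - 3 x^{a} \, dx = - \frac{3}{a + 1}.$$

Differentiating under the integral sign brings down a factor of $\ln x$:
$$\frac{dJ}{da} = \int_{0}^{1} - 3 x^{a} \log{\left(x \right)} \, dx = \frac{3}{\left(a + 1\right)^{2}}.$$

Repeating twice in total — each differentiation brings down another $\ln x$ — gives
$$\frac{d^{2}J}{da^{2}} = \int_{0}^{1} - 3 x^{a} \log{\left(x \right)}^{2} \, dx = - \frac{6}{\left(a + 1\right)^{3}},$$
and the integrand here is exactly the target integrand, so $I = - \frac{6}{\left(a + 1\right)^{3}}$.

Setting $a = \frac{3}{4}$:
$$I = - \frac{384}{343}.$$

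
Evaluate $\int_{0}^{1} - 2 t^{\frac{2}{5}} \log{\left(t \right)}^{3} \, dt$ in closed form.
$\frac{7500}{2401}$

Start from the elementary integral
$$J(a) = \int_{0}^{1} - 2 t^{a} \, dt = - \frac{2}{a + 1}.$$

Differentiating under the integral sign brings down a factor of $\ln t$:
$$\frac{dJ}{da} = \int_{0}^{1} - 2 t^{a} \log{\left(t \right)} \, dt = \frac{2}{\left(a + 1\right)^{2}}.$$

Repeating $3$ times in total — each differentiation brings down another $\ln t$ — gives
$$\frac{d^{3}J}{da^{3}} = \int_{0}^{1} - 2 t^{a} \log{\left(t \right)}^{3} \, dt = \frac{12}{\left(a + 1\right)^{4}},$$
and the integrand here is exactly the target integrand, so $I = \frac{12}{\left(a + 1\right)^{4}}$.

Setting $a = \frac{2}{5}$:
$$I = \frac{7500}{2401}.$$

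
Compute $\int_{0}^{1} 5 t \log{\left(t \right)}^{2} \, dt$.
$\frac{5}{4}$

Start from the elementary integral
$$J(a) = \int_{0}^{1} 5 t^{a} \, dt = \frac{5}{a + 1}.$$

Differentiating under the integral sign brings down a factor of $\ln t$:
$$\frac{dJ}{da} = \int_{0}^{1} 5 t^{a} \log{\left(t \right)} \, dt = - \frac{5}{\left(a + 1\right)^{2}}.$$

Repeating twice in total — each differentiation brings down another $\ln t$ — gives
$$\frac{d^{2}J}{da^{2}} = \int_{0}^{1} 5 t^{a} \log{\left(t \right)}^{2} \, dt = \frac{10}{\left(a + 1\right)^{3}},$$
and the integrand here is exactly the target integrand, so $I = \frac{10}{\left(a + 1\right)^{3}}$.

Setting $a = 1$:
$$I = \frac{5}{4}.$$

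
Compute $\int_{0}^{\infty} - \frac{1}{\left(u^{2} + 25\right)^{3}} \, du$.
$- \frac{3 \pi}{50000}$

Begin with the known result
$$J(a) = \int_{0}^{\infty} - \frac{1}{a^{2} + u^{2}} \, du = - \frac{\pi}{2 a}.$$

Differentiating under the integral sign with respect to $a$,
$$\frac{dJ}{da} = \int_{0}^{\infty} \frac{2 a}{\left(a^{2} + u^{2}\right)^{2}} \, du = \frac{\pi}{2 a^{2}},$$
so $\int_{0}^{\infty} - \frac{1}{\left(a^{2} + u^{2}\right)^{2}} \, du = - \frac{\pi}{4 a^{3}}$.

Repeating — each differentiation of $1/(u^2+a^2)^j$ produces $-2ja/(u^2+a^2)^{j+1}$ — and dividing through by $-2ja$ at each step yields, after $2$ differentiations in total,
$$\int_{0}^{\infty} - \frac{1}{\left(a^{2} + u^{2}\right)^{3}} \, du = - \frac{3 \pi}{16 a^{5}}.$$

Setting $a = 5$:
$$I = - \frac{3 \pi}{50000}.$$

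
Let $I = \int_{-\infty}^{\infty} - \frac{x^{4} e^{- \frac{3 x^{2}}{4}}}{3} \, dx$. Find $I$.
$- \frac{8 \sqrt{3} \sqrt{\pi}}{27}$

Begin with the known integral
$$J(a) = \int_{-\infty}^{\infty} - \frac{e^{- a x^{2}}}{3} \, dx = - \frac{\sqrt{\pi}}{3 \sqrt{a}}.$$

Differentiating under the integral sign brings down a factor of $(-x^2)$:
$$\frac{dJ}{da} = \int_{-\infty}^{\infty} \frac{x^{2} e^{- a x^{2}}}{3} \, dx = \frac{\sqrt{\pi}}{6 a^{\frac{3}{2}}}.$$

Repeating twice in total — each differentiation brings down another $(-x^2)$ — gives
$$\frac{d^{2}J}{da^{2}} = \int_{-\infty}^{\infty} - \frac{x^{4} e^{- a x^{2}}}{3} \, dx = - \frac{\sqrt{\pi}}{4 a^{\frac{5}{2}}},$$
and the integrand here is exactly the target integrand, so $I = - \frac{\sqrt{\pi}}{4 a^{\frac{5}{2}}}$.

Setting $a = \frac{3}{4}$:
$$I = - \frac{8 \sqrt{3} \sqrt{\pi}}{27}.$$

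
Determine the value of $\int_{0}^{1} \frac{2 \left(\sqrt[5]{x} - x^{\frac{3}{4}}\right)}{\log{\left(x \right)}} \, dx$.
$- \log{\left(\frac{1225}{576} \right)}$

Replace the exponent $\frac{3}{4}$ by a parameter $a$: let $I(a) = \int_{0}^{1} \frac{2 \left(\sqrt[5]{x} - x^{a}\right)}{\log{\left(x \right)}} \, dx$.

Since $\dfrac{\partial}{\partial a}\,x^{a} = x^{a} \ln x$, the $\ln x$ in the denominator cancels and
$$\frac{dI}{da} = \int_{0}^{1} -2 x^{a} \, dx = -2 \left[\frac{x^{a+1}}{a+1}\right]_0^1 = - \frac{2}{a + 1}.$$

Integrating with respect to $a$ gives $I(a) = - \log{\left(\frac{25 \left(a + 1\right)^{2}}{36} \right)} + C$.

At $a = \frac{1}{5}$ the integrand is identically $0$, so $I(\frac{1}{5}) = 0$. The closed form gives $0$, hence $C = 0$.

Setting $a = \frac{3}{4}$:
$$I = - \log{\left(\frac{1225}{576} \right)}.$$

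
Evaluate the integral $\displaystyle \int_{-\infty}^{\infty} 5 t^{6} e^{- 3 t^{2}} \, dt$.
$\frac{25 \sqrt{3} \sqrt{\pi}}{216}$

Begin with the known integral
$$J(a) = \int_{-\infty}^{\infty} 5 e^{- a t^{2}} \, dt = \frac{5 \sqrt{\pi}}{\sqrt{a}}.$$

Differentiating under the integral sign brings down a factor of $(-t^2)$:
$$\frac{dJ}{da} = \int_{-\infty}^{\infty} - 5 t^{2} e^{- a t^{2}} \, dt = - \frac{5 \sqrt{\pi}}{2 a^{\frac{3}{2}}}.$$

Repeating $3$ times in total — each differentiation brings down another $(-t^2)$ — gives
$$\frac{d^{3}J}{da^{3}} = \int_{-\infty}^{\infty} - 5 t^{6} e^{- a t^{2}} \, dt = - \frac{75 \sqrt{\pi}}{8 a^{\frac{7}{2}}},$$
and the integrand here is $(-1)^{3}$ times the target integrand, so $I = (-1)^{3}\,\frac{d^{3}J}{da^{3}} = \frac{75 \sqrt{\pi}}{8 a^{\frac{7}{2}}}$.

Setting $a = 3$:
$$I = \frac{25 \sqrt{3} \sqrt{\pi}}{216}.$$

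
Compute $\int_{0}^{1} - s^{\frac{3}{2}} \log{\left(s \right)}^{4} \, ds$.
$- \frac{768}{3125}$

Consider the simpler parametrised integral
$$J(a) = \int_{0}^{1} - s^{a} \, ds = - \frac{1}{a + 1}.$$

Differentiating under the integral sign brings down a factor of $\ln s$:
$$\frac{dJ}{da} = \int_{0}^{1} - s^{a} \log{\left(s \right)} \, ds = \frac{1}{\left(a + 1\right)^{2}}.$$

Repeating $4$ times in total — each differentiation brings down another $\ln s$ — gives
$$\frac{d^{4}J}{da^{4}} = \int_{0}^{1} - s^{a} \log{\left(s \right)}^{4} \, ds = - \frac{24}{\left(a + 1\right)^{5}},$$
and the integrand here is exactly the target integrand, so $I = - \frac{24}{\left(a + 1\right)^{5}}$.

Setting $a = \frac{3}{2}$:
$$I = - \frac{768}{3125}.$$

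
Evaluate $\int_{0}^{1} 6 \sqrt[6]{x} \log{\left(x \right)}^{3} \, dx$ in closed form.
$- \frac{46656}{2401}$

Start from the elementary integral
$$J(a) = \int_{0}^{1} 6 x^{a} \, dx = \frac{6}{a + 1}.$$

Differentiating under the integral sign brings down a factor of $\ln x$:
$$\frac{dJ}{da} = \int_{0}^{1} 6 x^{a} \log{\left(x \right)} \, dx = - \frac{6}{\left(a + 1\right)^{2}}.$$

Repeating $3$ times in total — each differentiation brings down another $\ln x$ — gives
$$\frac{d^{3}J}{da^{3}} = \int_{0}^{1} 6 x^{a} \log{\left(x \right)}^{3} \, dx = - \frac{36}{\left(a + 1\right)^{4}},$$
and the integrand here is exactly the target integrand, so $I = - \frac{36}{\left(a + 1\right)^{4}}$.

Setting $a = \frac{1}{6}$:
$$I = - \frac{46656}{2401}.$$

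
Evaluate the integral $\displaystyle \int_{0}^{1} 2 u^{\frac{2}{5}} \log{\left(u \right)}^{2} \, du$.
$\frac{500}{343}$

Start from the elementary integral
$$J(a) = \int_{0}^{1} 2 u^{a} \, du = \frac{2}{a + 1}.$$

Differentiating under the integral sign brings down a factor of $\ln u$:
$$\frac{dJ}{da} = \int_{0}^{1} 2 u^{a} \log{\left(u \right)} \, du = - \frac{2}{\left(a + 1\right)^{2}}.$$

Repeating twice in total — each differentiation brings down another $\ln u$ — gives
$$\frac{d^{2}J}{da^{2}} = \int_{0}^{1} 2 u^{a} \log{\left(u \right)}^{2} \, du = \frac{4}{\left(a + 1\right)^{3}},$$
and the integrand here is exactly the target integrand, so $I = \frac{4}{\left(a + 1\right)^{3}}$.

Setting $a = \frac{2}{5}$:
$$I = \frac{500}{343}.$$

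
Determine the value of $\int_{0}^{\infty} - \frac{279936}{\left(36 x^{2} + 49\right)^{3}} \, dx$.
$- \frac{8748 \pi}{16807}$

Begin with the known result
$$J(a) = \int_{0}^{\infty} - \frac{6}{a^{2} + x^{2}} \, dx = - \frac{3 \pi}{a}.$$

Differentiating under the integral sign with respect to $a$,
$$\frac{dJ}{da} = \int_{0}^{\infty} \frac{12 a}{\left(a^{2} + x^{2}\right)^{2}} \, dx = \frac{3 \pi}{a^{2}},$$
so $\int_{0}^{\infty} - \frac{6}{\left(a^{2} + x^{2}\right)^{2}} \, dx = - \frac{3 \pi}{2 a^{3}}$.

Repeating — each differentiation of $1/(x^2+a^2)^j$ produces $-2ja/(x^2+a^2)^{j+1}$ — and dividing through by $-2ja$ at each step yields, after $2$ differentiations in total,
$$\int_{0}^{\infty} - \frac{6}{\left(a^{2} + x^{2}\right)^{3}} \, dx = - \frac{9 \pi}{8 a^{5}}.$$

Setting $a = \frac{7}{6}$:
$$I = - \frac{8748 \pi}{16807}.$$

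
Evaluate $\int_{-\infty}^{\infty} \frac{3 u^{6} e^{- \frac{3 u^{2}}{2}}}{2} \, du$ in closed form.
$\frac{5 \sqrt{6} \sqrt{\pi}}{18}$

Begin with the known integral
$$J(a) = \int_{-\infty}^{\infty} \frac{3 e^{- a u^{2}}}{2} \, du = \frac{3 \sqrt{\pi}}{2 \sqrt{a}}.$$

Differentiating under the integral sign brings down a factor of $(-u^2)$:
$$\frac{dJ}{da} = \int_{-\infty}^{\infty} - \frac{3 u^{2} e^{- a u^{2}}}{2} \, du = - \frac{3 \sqrt{\pi}}{4 a^{\frac{3}{2}}}.$$

Repeating $3$ times in total — each differentiation brings down another $(-u^2)$ — gives
$$\frac{d^{3}J}{da^{3}} = \int_{-\infty}^{\infty} - \frac{3 u^{6} e^{- a u^{2}}}{2} \, du = - \frac{45 \sqrt{\pi}}{16 a^{\frac{7}{2}}},$$
and the integrand here is $(-1)^{3}$ times the target integrand, so $I = (-1)^{3}\,\frac{d^{3}J}{da^{3}} = \frac{45 \sqrt{\pi}}{16 a^{\frac{7}{2}}}$.

Setting $a = \frac{3}{2}$:
$$I = \frac{5 \sqrt{6} \sqrt{\pi}}{18}.$$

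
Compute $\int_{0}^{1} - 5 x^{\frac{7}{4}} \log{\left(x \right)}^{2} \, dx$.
$- \frac{640}{1331}$

Consider the simpler parametrised integral
$$J(a) = \int_{0}^{1} - 5 x^{a} \, dx = - \frac{5}{a + 1}.$$

Differentiating under the integral sign brings down a factor of $\ln x$:
$$\frac{dJ}{da} = \int_{0}^{1} - 5 x^{a} \log{\left(x \right)} \, dx = \frac{5}{\left(a + 1\right)^{2}}.$$

Repeating twice in total — each differentiation brings down another $\ln x$ — gives
$$\frac{d^{2}J}{da^{2}} = \int_{0}^{1} - 5 x^{a} \log{\left(x \right)}^{2} \, dx = - \frac{10}{\left(a + 1\right)^{3}},$$
and the integrand here is exactly the target integrand, so $I = - \frac{10}{\left(a + 1\right)^{3}}$.

Setting $a = \frac{7}{4}$:
$$I = - \frac{640}{1331}.$$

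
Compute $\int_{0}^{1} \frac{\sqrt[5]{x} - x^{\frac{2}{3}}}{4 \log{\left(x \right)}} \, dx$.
$\log{\left(\frac{\sqrt{15} \sqrt[4]{2}}{5} \right)}$

Consider the one-parameter family: let $I(a) = \int_{0}^{1} \frac{- x^{\frac{2}{3}} + x^{a}}{4 \log{\left(x \right)}} \, dx$.

Since $\dfrac{\partial}{\partial a}\,x^{a} = x^{a} \ln x$, the $\ln x$ in the denominator cancels and
$$\frac{dI}{da} = \int_{0}^{1} \frac{1}{4} x^{a} \, dx = \frac{1}{4} \left[\frac{x^{a+1}}{a+1}\right]_0^1 = \frac{1}{4 \left(a + 1\right)}.$$

Integrating with respect to $a$ gives $I(a) = \frac{\log{\left(a + 1 \right)}}{4} - \frac{\log{\left(5 \right)}}{4} + \frac{\log{\left(3 \right)}}{4} + C$.

At $a = \frac{2}{3}$ the integrand is identically $0$, so $I(\frac{2}{3}) = 0$. The closed form gives $0$, hence $C = 0$.

Setting $a = \frac{1}{5}$:
$$I = \log{\left(\frac{\sqrt{15} \sqrt[4]{2}}{5} \right)}.$$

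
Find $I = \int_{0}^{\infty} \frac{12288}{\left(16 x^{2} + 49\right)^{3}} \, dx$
$\frac{576 \pi}{16807}$

Start from the standard arctangent integral
$$J(a) = \int_{0}^{\infty} \frac{3}{a^{2} + x^{2}} \, dx = \frac{3 \pi}{2 a}.$$

Differentiating under the integral sign with respect to $a$,
$$\frac{dJ}{da} = \int_{0}^{\infty} - \frac{6 a}{\left(a^{2} + x^{2}\right)^{2}} \, dx = - \frac{3 \pi}{2 a^{2}},$$
so $\int_{0}^{\infty} \frac{3}{\left(a^{2} + x^{2}\right)^{2}} \, dx = \frac{3 \pi}{4 a^{3}}$.

Repeating — each differentiation of $1/(x^2+a^2)^j$ produces $-2ja/(x^2+a^2)^{j+1}$ — and dividing through by $-2ja$ at each step yields, after $2$ differentiations in total,
$$\int_{0}^{\infty} \frac{3}{\left(a^{2} + x^{2}\right)^{3}} \, dx = \frac{9 \pi}{16 a^{5}}.$$

Setting $a = \frac{7}{4}$:
$$I = \frac{576 \pi}{16807}.$$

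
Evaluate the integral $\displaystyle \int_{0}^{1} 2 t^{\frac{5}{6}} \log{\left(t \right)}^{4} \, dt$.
$\frac{373248}{161051}$

Consider the simpler parametrised integral
$$J(a) = \int_{0}^{1} 2 t^{a} \, dt = \frac{2}{a + 1}.$$

Differentiating under the integral sign brings down a factor of $\ln t$:
$$\frac{dJ}{da} = \int_{0}^{1} 2 t^{a} \log{\left(t \right)} \, dt = - \frac{2}{\left(a + 1\right)^{2}}.$$

Repeating $4$ times in total — each differentiation brings down another $\ln t$ — gives
$$\frac{d^{4}J}{da^{4}} = \int_{0}^{1} 2 t^{a} \log{\left(t \right)}^{4} \, dt = \frac{48}{\left(a + 1\right)^{5}},$$
and the integrand here is exactly the target integrand, so $I = \frac{48}{\left(a + 1\right)^{5}}$.

Setting $a = \frac{5}{6}$:
$$I = \frac{373248}{161051}.$$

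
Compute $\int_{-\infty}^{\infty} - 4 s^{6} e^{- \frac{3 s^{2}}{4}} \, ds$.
$- \frac{320 \sqrt{3} \sqrt{\pi}}{27}$

Begin with the known integral
$$J(a) = \int_{-\infty}^{\infty} - 4 e^{- a s^{2}} \, ds = - \frac{4 \sqrt{\pi}}{\sqrt{a}}.$$

Differentiating under the integral sign brings down a factor of $(-s^2)$:
$$\frac{dJ}{da} = \int_{-\infty}^{\infty} 4 s^{2} e^{- a s^{2}} \, ds = \frac{2 \sqrt{\pi}}{a^{\frac{3}{2}}}.$$

Repeating $3$ times in total — each differentiation brings down another $(-s^2)$ — gives
$$\frac{d^{3}J}{da^{3}} = \int_{-\infty}^{\infty} 4 s^{6} e^{- a s^{2}} \, ds = \frac{15 \sqrt{\pi}}{2 a^{\frac{7}{2}}},$$
and the integrand here is $(-1)^{3}$ times the target integrand, so $I = (-1)^{3}\,\frac{d^{3}J}{da^{3}} = - \frac{15 \sqrt{\pi}}{2 a^{\frac{7}{2}}}$.

Setting $a = \frac{3}{4}$:
$$I = - \frac{320 \sqrt{3} \sqrt{\pi}}{27}.$$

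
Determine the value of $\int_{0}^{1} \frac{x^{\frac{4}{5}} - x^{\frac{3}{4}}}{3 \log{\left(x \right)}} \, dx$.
$\log{\left(\frac{210^{\frac{2}{3}}}{35} \right)}$

Replace the exponent $\frac{4}{5}$ by a parameter $a$: let $I(a) = \int_{0}^{1} \frac{- x^{\frac{3}{4}} + x^{a}}{3 \log{\left(x \right)}} \, dx$.

Since $\dfrac{\partial}{\partial a}\,x^{a} = x^{a} \ln x$, the $\ln x$ in the denominator cancels and
$$\frac{dI}{da} = \int_{0}^{1} \frac{1}{3} x^{a} \, dx = \frac{1}{3} \left[\frac{x^{a+1}}{a+1}\right]_0^1 = \frac{1}{3 \left(a + 1\right)}.$$

Integrating with respect to $a$ gives $I(a) = \log{\left(\frac{14^{\frac{2}{3}} \sqrt[3]{a + 1}}{7} \right)} + C$.

At $a = \frac{3}{4}$ the integrand is identically $0$, so $I(\frac{3}{4}) = 0$. The closed form gives $0$, hence $C = 0$.

Setting $a = \frac{4}{5}$:
$$I = \log{\left(\frac{210^{\frac{2}{3}}}{35} \right)}.$$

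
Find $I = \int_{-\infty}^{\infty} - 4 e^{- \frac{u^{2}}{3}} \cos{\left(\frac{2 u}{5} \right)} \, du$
$- \frac{4 \sqrt{3} \sqrt{\pi}}{e^{\frac{3}{25}}}$

Let $b$ denote the cosine frequency and define $I(b) = \int_{-\infty}^{\infty} - 4 e^{- \frac{u^{2}}{3}} \cos{\left(b u \right)} \, du$.

Differentiating under the integral sign,
$$I'(b) = \int_{-\infty}^{\infty} 4 u e^{- \frac{u^{2}}{3}} \sin{\left(b u \right)} \, du.$$

Integrate $\int_{-\infty}^{\infty} u \sin(b u)\, e^{- \frac{u^{2}}{3}}\, du$ by parts with $w = \sin(b u)$ and $dv = u\, e^{- \frac{u^{2}}{3}}\, du$, giving $v = - \frac{3 e^{- \frac{u^{2}}{3}}}{2}$. The boundary term vanishes and
$$\int_{-\infty}^{\infty} u \sin(b u)\, e^{- \frac{u^{2}}{3}}\, du = \frac{3 b}{2} \int_{-\infty}^{\infty} \cos(b u)\, e^{- \frac{u^{2}}{3}}\, du,$$
so $I'(b) = - \frac{3 b}{2}\, I(b)$.

This is a separable first-order ODE; solving with the initial condition $I(0) = \int_{-\infty}^{\infty} - 4 e^{- \frac{u^{2}}{3}}\,du = - 4 \sqrt{3} \sqrt{\pi}$ gives
$$I(b) = - 4 \sqrt{3} \sqrt{\pi} e^{- \frac{3 b^{2}}{4}}.$$

Setting $b = \frac{2}{5}$:
$$I = - \frac{4 \sqrt{3} \sqrt{\pi}}{e^{\frac{3}{25}}}.$$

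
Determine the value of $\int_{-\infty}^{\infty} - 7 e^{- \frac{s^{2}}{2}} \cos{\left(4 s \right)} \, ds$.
$- \frac{7 \sqrt{2} \sqrt{\pi}}{e^{8}}$

Treat the cosine frequency as a parameter and define $I(b) = \int_{-\infty}^{\infty} - 7 e^{- \frac{s^{2}}{2}} \cos{\left(b s \right)} \, ds$.

Differentiating under the integral sign,
$$I'(b) = \int_{-\infty}^{\infty} 7 s e^{- \frac{s^{2}}{2}} \sin{\left(b s \right)} \, ds.$$

Integrate $\int_{-\infty}^{\infty} s \sin(b s)\, e^{- \frac{s^{2}}{2}}\, ds$ by parts with $u = \sin(b s)$ and $dv = s\, e^{- \frac{s^{2}}{2}}\, ds$, giving $v = - e^{- \frac{s^{2}}{2}}$. The boundary term vanishes and
$$\int_{-\infty}^{\infty} s \sin(b s)\, e^{- \frac{s^{2}}{2}}\, ds = b \int_{-\infty}^{\infty} \cos(b s)\, e^{- \frac{s^{2}}{2}}\, ds,$$
so $I'(b) = - b\, I(b)$.

This is a separable first-order ODE; solving with the initial condition $I(0) = \int_{-\infty}^{\infty} - 7 e^{- \frac{s^{2}}{2}}\,ds = - 7 \sqrt{2} \sqrt{\pi}$ gives
$$I(b) = - 7 \sqrt{2} \sqrt{\pi} e^{- \frac{b^{2}}{2}}.$$

Setting $b = 4$:
$$I = - \frac{7 \sqrt{2} \sqrt{\pi}}{e^{8}}.$$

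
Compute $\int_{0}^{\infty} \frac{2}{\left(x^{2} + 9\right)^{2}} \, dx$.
$\frac{\pi}{54}$

Begin with the known result
$$J(a) = \int_{0}^{\infty} \frac{2}{a^{2} + x^{2}} \, dx = \frac{\pi}{a}.$$

Differentiating under the integral sign with respect to $a$,
$$\frac{dJ}{da} = \int_{0}^{\infty} - \frac{4 a}{\left(a^{2} + x^{2}\right)^{2}} \, dx = - \frac{\pi}{a^{2}},$$
so $\int_{0}^{\infty} \frac{2}{\left(a^{2} + x^{2}\right)^{2}} \, dx = \frac{\pi}{2 a^{3}}$.

Setting $a = 3$:
$$I = \frac{\pi}{54}.$$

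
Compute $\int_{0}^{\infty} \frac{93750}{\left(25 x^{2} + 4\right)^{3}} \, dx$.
$\frac{28125 \pi}{256}$

Start from the standard arctangent integral
$$J(a) = \int_{0}^{\infty} \frac{6}{a^{2} + x^{2}} \, dx = \frac{3 \pi}{a}.$$

Differentiating under the integral sign with respect to $a$,
$$\frac{dJ}{da} = \int_{0}^{\infty} - \frac{12 a}{\left(a^{2} + x^{2}\right)^{2}} \, dx = - \frac{3 \pi}{a^{2}},$$
so $\int_{0}^{\infty} \frac{6}{\left(a^{2} + x^{2}\right)^{2}} \, dx = \frac{3 \pi}{2 a^{3}}$.

Repeating — each differentiation of $1/(x^2+a^2)^j$ produces $-2ja/(x^2+a^2)^{j+1}$ — and dividing through by $-2ja$ at each step yields, after $2$ differentiations in total,
$$\int_{0}^{\infty} \frac{6}{\left(a^{2} + x^{2}\right)^{3}} \, dx = \frac{9 \pi}{8 a^{5}}.$$

Setting $a = \frac{2}{5}$:
$$I = \frac{28125 \pi}{256}.$$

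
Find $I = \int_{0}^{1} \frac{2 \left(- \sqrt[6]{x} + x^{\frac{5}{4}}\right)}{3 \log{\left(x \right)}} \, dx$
$\log{\left(\frac{9 \sqrt[3]{14}}{14} \right)}$

Consider the one-parameter family: let $I(a) = \int_{0}^{1} \frac{2 \left(- \sqrt[6]{x} + x^{a}\right)}{3 \log{\left(x \right)}} \, dx$.

Since $\dfrac{\partial}{\partial a}\,x^{a} = x^{a} \ln x$, the $\ln x$ in the denominator cancels and
$$\frac{dI}{da} = \int_{0}^{1} \frac{2}{3} x^{a} \, dx = \frac{2}{3} \left[\frac{x^{a+1}}{a+1}\right]_0^1 = \frac{2}{3 \left(a + 1\right)}.$$

Integrating with respect to $a$ gives $I(a) = \log{\left(\frac{6^{\frac{2}{3}} \sqrt[3]{7} \left(a + 1\right)^{\frac{2}{3}}}{7} \right)} + C$.

At $a = \frac{1}{6}$ the integrand is identically $0$, so $I(\frac{1}{6}) = 0$. The closed form gives $0$, hence $C = 0$.

Setting $a = \frac{5}{4}$:
$$I = \log{\left(\frac{9 \sqrt[3]{14}}{14} \right)}.$$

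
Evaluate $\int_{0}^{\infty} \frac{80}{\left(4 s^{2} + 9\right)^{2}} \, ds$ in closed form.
$\frac{10 \pi}{27}$

Begin with the known result
$$J(a) = \int_{0}^{\infty} \frac{5}{a^{2} + s^{2}} \, ds = \frac{5 \pi}{2 a}.$$

Differentiating under the integral sign with respect to $a$,
$$\frac{dJ}{da} = \int_{0}^{\infty} - \frac{10 a}{\left(a^{2} + s^{2}\right)^{2}} \, ds = - \frac{5 \pi}{2 a^{2}},$$
so $\int_{0}^{\infty} \frac{5}{\left(a^{2} + s^{2}\right)^{2}} \, ds = \frac{5 \pi}{4 a^{3}}$.

Setting $a = \frac{3}{2}$:
$$I = \frac{10 \pi}{27}.$$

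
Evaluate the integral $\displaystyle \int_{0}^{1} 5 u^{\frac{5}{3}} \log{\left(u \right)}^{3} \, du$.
$- \frac{1215}{2048}$

Start from the elementary integral
$$J(a) = \int_{0}^{1} 5 u^{a} \, du = \frac{5}{a + 1}.$$

Differentiating under the integral sign brings down a factor of $\ln u$:
$$\frac{dJ}{da} = \int_{0}^{1} 5 u^{a} \log{\left(u \right)} \, du = - \frac{5}{\left(a + 1\right)^{2}}.$$

Repeating $3$ times in total — each differentiation brings down another $\ln u$ — gives
$$\frac{d^{3}J}{da^{3}} = \int_{0}^{1} 5 u^{a} \log{\left(u \right)}^{3} \, du = - \frac{30}{\left(a + 1\right)^{4}},$$
and the integrand here is exactly the target integrand, so $I = - \frac{30}{\left(a + 1\right)^{4}}$.

Setting $a = \frac{5}{3}$:
$$I = - \frac{1215}{2048}.$$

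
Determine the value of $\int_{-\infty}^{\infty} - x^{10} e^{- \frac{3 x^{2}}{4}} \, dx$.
$- \frac{2240 \sqrt{3} \sqrt{\pi}}{27}$

Begin with the known integral
$$J(a) = \int_{-\infty}^{\infty} - e^{- a x^{2}} \, dx = - \frac{\sqrt{\pi}}{\sqrt{a}}.$$

Differentiating under the integral sign brings down a factor of $(-x^2)$:
$$\frac{dJ}{da} = \int_{-\infty}^{\infty} x^{2} e^{- a x^{2}} \, dx = \frac{\sqrt{\pi}}{2 a^{\frac{3}{2}}}.$$

Repeating $5$ times in total — each differentiation brings down another $(-x^2)$ — gives
$$\frac{d^{5}J}{da^{5}} = \int_{-\infty}^{\infty} x^{10} e^{- a x^{2}} \, dx = \frac{945 \sqrt{\pi}}{32 a^{\frac{11}{2}}},$$
and the integrand here is $(-1)^{5}$ times the target integrand, so $I = (-1)^{5}\,\frac{d^{5}J}{da^{5}} = - \frac{945 \sqrt{\pi}}{32 a^{\frac{11}{2}}}$.

Setting $a = \frac{3}{4}$:
$$I = - \frac{2240 \sqrt{3} \sqrt{\pi}}{27}.$$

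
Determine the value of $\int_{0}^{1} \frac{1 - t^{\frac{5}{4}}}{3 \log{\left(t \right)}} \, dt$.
$- \frac{\log{\left(\frac{9}{4} \right)}}{3}$

Introduce a parameter $a$ in the exponent: let $I(a) = \int_{0}^{1} \frac{1 - t^{a}}{3 \log{\left(t \right)}} \, dt$.

Since $\dfrac{\partial}{\partial a}\,t^{a} = t^{a} \ln t$, the $\ln t$ in the denominator cancels and
$$\frac{dI}{da} = \int_{0}^{1} - \frac{1}{3} t^{a} \, dt = - \frac{1}{3} \left[\frac{t^{a+1}}{a+1}\right]_0^1 = - \frac{1}{3 a + 3}.$$

Integrating with respect to $a$ gives $I(a) = - \frac{\log{\left(a + 1 \right)}}{3} + C$.

At $a = 0$ the integrand is identically $0$, so $I(0) = 0$. The closed form gives $0$, hence $C = 0$.

Setting $a = \frac{5}{4}$:
$$I = - \frac{\log{\left(\frac{9}{4} \right)}}{3}.$$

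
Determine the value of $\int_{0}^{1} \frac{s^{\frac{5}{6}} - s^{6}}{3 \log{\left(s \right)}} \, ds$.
$- \frac{\log{\left(7 \right)}}{3} - \frac{\log{\left(6 \right)}}{3} + \frac{\log{\left(11 \right)}}{3}$

Replace the exponent $6$ by a parameter $a$: let $I(a) = \int_{0}^{1} \frac{s^{\frac{5}{6}} - s^{a}}{3 \log{\left(s \right)}} \, ds$.

Since $\dfrac{\partial}{\partial a}\,s^{a} = s^{a} \ln s$, the $\ln s$ in the denominator cancels and
$$\frac{dI}{da} = \int_{0}^{1} - \frac{1}{3} s^{a} \, ds = - \frac{1}{3} \left[\frac{s^{a+1}}{a+1}\right]_0^1 = - \frac{1}{3 a + 3}.$$

Integrating with respect to $a$ gives $I(a) = - \frac{\log{\left(a + 1 \right)}}{3} - \frac{\log{\left(6 \right)}}{3} + \frac{\log{\left(11 \right)}}{3} + C$.

At $a = \frac{5}{6}$ the integrand is identically $0$, so $I(\frac{5}{6}) = 0$. The closed form gives $0$, hence $C = 0$.

Setting $a = 6$:
$$I = - \frac{\log{\left(7 \right)}}{3} - \frac{\log{\left(6 \right)}}{3} + \frac{\log{\left(11 \right)}}{3}.$$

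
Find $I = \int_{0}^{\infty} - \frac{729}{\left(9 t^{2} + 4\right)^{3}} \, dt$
$- \frac{729 \pi}{512}$

Recall the elementary integral
$$J(a) = \int_{0}^{\infty} - \frac{1}{a^{2} + t^{2}} \, dt = - \frac{\pi}{2 a}.$$

Differentiating under the integral sign with respect to $a$,
$$\frac{dJ}{da} = \int_{0}^{\infty} \frac{2 a}{\left(a^{2} + t^{2}\right)^{2}} \, dt = \frac{\pi}{2 a^{2}},$$
so $\int_{0}^{\infty} - \frac{1}{\left(a^{2} + t^{2}\right)^{2}} \, dt = - \frac{\pi}{4 a^{3}}$.

Repeating — each differentiation of $1/(t^2+a^2)^j$ produces $-2ja/(t^2+a^2)^{j+1}$ — and dividing through by $-2ja$ at each step yields, after $2$ differentiations in total,
$$\int_{0}^{\infty} - \frac{1}{\left(a^{2} + t^{2}\right)^{3}} \, dt = - \frac{3 \pi}{16 a^{5}}.$$

Setting $a = \frac{2}{3}$:
$$I = - \frac{729 \pi}{512}.$$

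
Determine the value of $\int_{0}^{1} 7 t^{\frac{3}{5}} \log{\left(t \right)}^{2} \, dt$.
$\frac{875}{256}$

Consider the simpler parametrised integral
$$J(a) = \int_{0}^{1} 7 t^{a} \, dt = \frac{7}{a + 1}.$$

Differentiating under the integral sign brings down a factor of $\ln t$:
$$\frac{dJ}{da} = \int_{0}^{1} 7 t^{a} \log{\left(t \right)} \, dt = - \frac{7}{\left(a + 1\right)^{2}}.$$

Repeating twice in total — each differentiation brings down another $\ln t$ — gives
$$\frac{d^{2}J}{da^{2}} = \int_{0}^{1} 7 t^{a} \log{\left(t \right)}^{2} \, dt = \frac{14}{\left(a + 1\right)^{3}},$$
and the integrand here is exactly the target integrand, so $I = \frac{14}{\left(a + 1\right)^{3}}$.

Setting $a = \frac{3}{5}$:
$$I = \frac{875}{256}.$$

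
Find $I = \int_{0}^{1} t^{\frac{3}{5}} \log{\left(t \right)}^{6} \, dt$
$\frac{3515625}{131072}$

Begin with the known integral
$$J(a) = \int_{0}^{1} t^{a} \, dt = \frac{1}{a + 1}.$$

Differentiating under the integral sign brings down a factor of $\ln t$:
$$\frac{dJ}{da} = \int_{0}^{1} t^{a} \log{\left(t \right)} \, dt = - \frac{1}{\left(a + 1\right)^{2}}.$$

Repeating $6$ times in total — each differentiation brings down another $\ln t$ — gives
$$\frac{d^{6}J}{da^{6}} = \int_{0}^{1} t^{a} \log{\left(t \right)}^{6} \, dt = \frac{720}{\left(a + 1\right)^{7}},$$
and the integrand here is exactly the target integrand, so $I = \frac{720}{\left(a + 1\right)^{7}}$.

Setting $a = \frac{3}{5}$:
$$I = \frac{3515625}{131072}.$$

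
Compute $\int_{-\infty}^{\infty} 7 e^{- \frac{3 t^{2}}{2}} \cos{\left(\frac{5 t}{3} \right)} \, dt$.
$\frac{7 \sqrt{6} \sqrt{\pi}}{3 e^{\frac{25}{54}}}$

Define $I(b) = \int_{-\infty}^{\infty} 7 e^{- \frac{3 t^{2}}{2}} \cos{\left(b t \right)} \, dt$.

Differentiating under the integral sign,
$$I'(b) = \int_{-\infty}^{\infty} - 7 t e^{- \frac{3 t^{2}}{2}} \sin{\left(b t \right)} \, dt.$$

Integrate $\int_{-\infty}^{\infty} t \sin(b t)\, e^{- \frac{3 t^{2}}{2}}\, dt$ by parts with $u = \sin(b t)$ and $dv = t\, e^{- \frac{3 t^{2}}{2}}\, dt$, giving $v = - \frac{e^{- \frac{3 t^{2}}{2}}}{3}$. The boundary term vanishes and
$$\int_{-\infty}^{\infty} t \sin(b t)\, e^{- \frac{3 t^{2}}{2}}\, dt = \frac{b}{3} \int_{-\infty}^{\infty} \cos(b t)\, e^{- \frac{3 t^{2}}{2}}\, dt,$$
so $I'(b) = - \frac{b}{3}\, I(b)$.

This is a separable first-order ODE; solving with the initial condition $I(0) = \int_{-\infty}^{\infty} 7 e^{- \frac{3 t^{2}}{2}}\,dt = \frac{7 \sqrt{6} \sqrt{\pi}}{3}$ gives
$$I(b) = \frac{7 \sqrt{6} \sqrt{\pi} e^{- \frac{b^{2}}{6}}}{3}.$$

Setting $b = \frac{5}{3}$:
$$I = \frac{7 \sqrt{6} \sqrt{\pi}}{3 e^{\frac{25}{54}}}.$$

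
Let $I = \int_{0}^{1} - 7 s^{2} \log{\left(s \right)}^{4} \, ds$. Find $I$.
$- \frac{56}{81}$

Consider the simpler parametrised integral
$$J(a) = \int_{0}^{1} - 7 s^{a} \, ds = - \frac{7}{a + 1}.$$

Differentiating under the integral sign brings down a factor of $\ln s$:
$$\frac{dJ}{da} = \int_{0}^{1} - 7 s^{a} \log{\left(s \right)} \, ds = \frac{7}{\left(a + 1\right)^{2}}.$$

Repeating $4$ times in total — each differentiation brings down another $\ln s$ — gives
$$\frac{d^{4}J}{da^{4}} = \int_{0}^{1} - 7 s^{a} \log{\left(s \right)}^{4} \, ds = - \frac{168}{\left(a + 1\right)^{5}},$$
and the integrand here is exactly the target integrand, so $I = - \frac{168}{\left(a + 1\right)^{5}}$.

Setting $a = 2$:
$$I = - \frac{56}{81}.$$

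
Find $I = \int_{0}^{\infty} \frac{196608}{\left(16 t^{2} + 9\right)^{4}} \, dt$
$\frac{2560 \pi}{729}$

Begin with the known result
$$J(a) = \int_{0}^{\infty} \frac{3}{a^{2} + t^{2}} \, dt = \frac{3 \pi}{2 a}.$$

Differentiating under the integral sign with respect to $a$,
$$\frac{dJ}{da} = \int_{0}^{\infty} - \frac{6 a}{\left(a^{2} + t^{2}\right)^{2}} \, dt = - \frac{3 \pi}{2 a^{2}},$$
so $\int_{0}^{\infty} \frac{3}{\left(a^{2} + t^{2}\right)^{2}} \, dt = \frac{3 \pi}{4 a^{3}}$.

Repeating — each differentiation of $1/(t^2+a^2)^j$ produces $-2ja/(t^2+a^2)^{j+1}$ — and dividing through by $-2ja$ at each step yields, after $3$ differentiations in total,
$$\int_{0}^{\infty} \frac{3}{\left(a^{2} + t^{2}\right)^{4}} \, dt = \frac{15 \pi}{32 a^{7}}.$$

Setting $a = \frac{3}{4}$:
$$I = \frac{2560 \pi}{729}.$$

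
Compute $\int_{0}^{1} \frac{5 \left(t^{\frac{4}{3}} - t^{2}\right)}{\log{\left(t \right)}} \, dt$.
$- \log{\left(\frac{59049}{16807} \right)}$

Consider the one-parameter family: let $I(a) = \int_{0}^{1} \frac{5 \left(t^{\frac{4}{3}} - t^{a}\right)}{\log{\left(t \right)}} \, dt$.

Since $\dfrac{\partial}{\partial a}\,t^{a} = t^{a} \ln t$, the $\ln t$ in the denominator cancels and
$$\frac{dI}{da} = \int_{0}^{1} -5 t^{a} \, dt = -5 \left[\frac{t^{a+1}}{a+1}\right]_0^1 = - \frac{5}{a + 1}.$$

Integrating with respect to $a$ gives $I(a) = - \log{\left(\frac{243 \left(a + 1\right)^{5}}{16807} \right)} + C$.

At $a = \frac{4}{3}$ the integrand is identically $0$, so $I(\frac{4}{3}) = 0$. The closed form gives $0$, hence $C = 0$.

Setting $a = 2$:
$$I = - \log{\left(\frac{59049}{16807} \right)}.$$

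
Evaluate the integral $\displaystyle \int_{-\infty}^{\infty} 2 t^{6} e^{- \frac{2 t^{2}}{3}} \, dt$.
$\frac{405 \sqrt{6} \sqrt{\pi}}{64}$

Consider the simpler parametrised integral
$$J(a) = \int_{-\infty}^{\infty} 2 e^{- a t^{2}} \, dt = \frac{2 \sqrt{\pi}}{\sqrt{a}}.$$

Differentiating under the integral sign brings down a factor of $(-t^2)$:
$$\frac{dJ}{da} = \int_{-\infty}^{\infty} - 2 t^{2} e^{- a t^{2}} \, dt = - \frac{\sqrt{\pi}}{a^{\frac{3}{2}}}.$$

Repeating $3$ times in total — each differentiation brings down another $(-t^2)$ — gives
$$\frac{d^{3}J}{da^{3}} = \int_{-\infty}^{\infty} - 2 t^{6} e^{- a t^{2}} \, dt = - \frac{15 \sqrt{\pi}}{4 a^{\frac{7}{2}}},$$
and the integrand here is $(-1)^{3}$ times the target integrand, so $I = (-1)^{3}\,\frac{d^{3}J}{da^{3}} = \frac{15 \sqrt{\pi}}{4 a^{\frac{7}{2}}}$.

Setting $a = \frac{2}{3}$:
$$I = \frac{405 \sqrt{6} \sqrt{\pi}}{64}.$$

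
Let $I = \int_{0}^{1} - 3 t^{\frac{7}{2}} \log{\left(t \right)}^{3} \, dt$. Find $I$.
$\frac{32}{729}$

Consider the simpler parametrised integral
$$J(a) = \int_{0}^{1} - 3 t^{a} \, dt = - \frac{3}{a + 1}.$$

Differentiating under the integral sign brings down a factor of $\ln t$:
$$\frac{dJ}{da} = \int_{0}^{1} - 3 t^{a} \log{\left(t \right)} \, dt = \frac{3}{\left(a + 1\right)^{2}}.$$

Repeating $3$ times in total — each differentiation brings down another $\ln t$ — gives
$$\frac{d^{3}J}{da^{3}} = \int_{0}^{1} - 3 t^{a} \log{\left(t \right)}^{3} \, dt = \frac{18}{\left(a + 1\right)^{4}},$$
and the integrand here is exactly the target integrand, so $I = \frac{18}{\left(a + 1\right)^{4}}$.

Setting $a = \frac{7}{2}$:
$$I = \frac{32}{729}.$$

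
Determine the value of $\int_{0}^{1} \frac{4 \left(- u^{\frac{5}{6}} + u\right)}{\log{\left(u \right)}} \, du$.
$\log{\left(\frac{20736}{14641} \right)}$

Consider the one-parameter family: let $I(a) = \int_{0}^{1} \frac{4 \left(- u^{\frac{5}{6}} + u^{a}\right)}{\log{\left(u \right)}} \, du$.

Since $\dfrac{\partial}{\partial a}\,u^{a} = u^{a} \ln u$, the $\ln u$ in the denominator cancels and
$$\frac{dI}{da} = \int_{0}^{1} 4 u^{a} \, du = 4 \left[\frac{u^{a+1}}{a+1}\right]_0^1 = \frac{4}{a + 1}.$$

Integrating with respect to $a$ gives $I(a) = \log{\left(\frac{1296 \left(a + 1\right)^{4}}{14641} \right)} + C$.

At $a = \frac{5}{6}$ the integrand is identically $0$, so $I(\frac{5}{6}) = 0$. The closed form gives $0$, hence $C = 0$.

Setting $a = 1$:
$$I = \log{\left(\frac{20736}{14641} \right)}.$$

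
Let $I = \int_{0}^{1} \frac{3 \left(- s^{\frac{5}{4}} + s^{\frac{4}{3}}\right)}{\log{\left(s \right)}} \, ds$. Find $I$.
$\log{\left(\frac{21952}{19683} \right)}$

Introduce a parameter $a$ in the exponent: let $I(a) = \int_{0}^{1} \frac{3 \left(- s^{\frac{5}{4}} + s^{a}\right)}{\log{\left(s \right)}} \, ds$.

Since $\dfrac{\partial}{\partial a}\,s^{a} = s^{a} \ln s$, the $\ln s$ in the denominator cancels and
$$\frac{dI}{da} = \int_{0}^{1} 3 s^{a} \, ds = 3 \left[\frac{s^{a+1}}{a+1}\right]_0^1 = \frac{3}{a + 1}.$$

Integrating with respect to $a$ gives $I(a) = \log{\left(\frac{64 \left(a + 1\right)^{3}}{729} \right)} + C$.

At $a = \frac{5}{4}$ the integrand is identically $0$, so $I(\frac{5}{4}) = 0$. The closed form gives $0$, hence $C = 0$.

Setting $a = \frac{4}{3}$:
$$I = \log{\left(\frac{21952}{19683} \right)}.$$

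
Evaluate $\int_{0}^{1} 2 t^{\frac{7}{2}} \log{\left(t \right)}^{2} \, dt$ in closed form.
$\frac{32}{729}$

Consider the simpler parametrised integral
$$J(a) = \int_{0}^{1} 2 t^{a} \, dt = \frac{2}{a + 1}.$$

Differentiating under the integral sign brings down a factor of $\ln t$:
$$\frac{dJ}{da} = \int_{0}^{1} 2 t^{a} \log{\left(t \right)} \, dt = - \frac{2}{\left(a + 1\right)^{2}}.$$

Repeating twice in total — each differentiation brings down another $\ln t$ — gives
$$\frac{d^{2}J}{da^{2}} = \int_{0}^{1} 2 t^{a} \log{\left(t \right)}^{2} \, dt = \frac{4}{\left(a + 1\right)^{3}},$$
and the integrand here is exactly the target integrand, so $I = \frac{4}{\left(a + 1\right)^{3}}$.

Setting $a = \frac{7}{2}$:
$$I = \frac{32}{729}.$$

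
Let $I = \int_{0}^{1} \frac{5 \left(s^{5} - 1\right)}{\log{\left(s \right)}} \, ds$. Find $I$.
$\log{\left(7776 \right)}$

Introduce a parameter $a$ in the exponent: let $I(a) = \int_{0}^{1} \frac{5 \left(s^{a} - 1\right)}{\log{\left(s \right)}} \, ds$.

Since $\dfrac{\partial}{\partial a}\,s^{a} = s^{a} \ln s$, the $\ln s$ in the denominator cancels and
$$\frac{dI}{da} = \int_{0}^{1} 5 s^{a} \, ds = 5 \left[\frac{s^{a+1}}{a+1}\right]_0^1 = \frac{5}{a + 1}.$$

Integrating with respect to $a$ gives $I(a) = 5 \log{\left(a + 1 \right)} + C$.

At $a = 0$ the integrand is identically $0$, so $I(0) = 0$. The closed form gives $0$, hence $C = 0$.

Setting $a = 5$:
$$I = \log{\left(7776 \right)}.$$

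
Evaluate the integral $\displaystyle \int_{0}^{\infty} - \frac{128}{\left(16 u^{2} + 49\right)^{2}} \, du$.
$- \frac{8 \pi}{343}$

Recall the elementary integral
$$J(a) = \int_{0}^{\infty} - \frac{1}{2 \left(a^{2} + u^{2}\right)} \, du = - \frac{\pi}{4 a}.$$

Differentiating under the integral sign with respect to $a$,
$$\frac{dJ}{da} = \int_{0}^{\infty} \frac{a}{\left(a^{2} + u^{2}\right)^{2}} \, du = \frac{\pi}{4 a^{2}},$$
so $\int_{0}^{\infty} - \frac{1}{2 \left(a^{2} + u^{2}\right)^{2}} \, du = - \frac{\pi}{8 a^{3}}$.

Setting $a = \frac{7}{4}$:
$$I = - \frac{8 \pi}{343}.$$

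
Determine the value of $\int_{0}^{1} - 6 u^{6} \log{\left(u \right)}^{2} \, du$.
$- \frac{12}{343}$

Begin with the known integral
$$J(a) = \int_{0}^{1} - 6 u^{a} \, du = - \frac{6}{a + 1}.$$

Differentiating under the integral sign brings down a factor of $\ln u$:
$$\frac{dJ}{da} = \int_{0}^{1} - 6 u^{a} \log{\left(u \right)} \, du = \frac{6}{\left(a + 1\right)^{2}}.$$

Repeating twice in total — each differentiation brings down another $\ln u$ — gives
$$\frac{d^{2}J}{da^{2}} = \int_{0}^{1} - 6 u^{a} \log{\left(u \right)}^{2} \, du = - \frac{12}{\left(a + 1\right)^{3}},$$
and the integrand here is exactly the target integrand, so $I = - \frac{12}{\left(a + 1\right)^{3}}$.

Setting $a = 6$:
$$I = - \frac{12}{343}.$$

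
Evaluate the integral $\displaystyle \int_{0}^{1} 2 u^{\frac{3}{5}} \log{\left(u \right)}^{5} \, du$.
$- \frac{234375}{16384}$

Consider the simpler parametrised integral
$$J(a) = \int_{0}^{1} 2 u^{a} \, du = \frac{2}{a + 1}.$$

Differentiating under the integral sign brings down a factor of $\ln u$:
$$\frac{dJ}{da} = \int_{0}^{1} 2 u^{a} \log{\left(u \right)} \, du = - \frac{2}{\left(a + 1\right)^{2}}.$$

Repeating $5$ times in total — each differentiation brings down another $\ln u$ — gives
$$\frac{d^{5}J}{da^{5}} = \int_{0}^{1} 2 u^{a} \log{\left(u \right)}^{5} \, du = - \frac{240}{\left(a + 1\right)^{6}},$$
and the integrand here is exactly the target integrand, so $I = - \frac{240}{\left(a + 1\right)^{6}}$.

Setting $a = \frac{3}{5}$:
$$I = - \frac{234375}{16384}.$$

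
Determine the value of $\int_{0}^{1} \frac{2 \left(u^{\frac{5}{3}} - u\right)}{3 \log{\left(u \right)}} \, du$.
$\log{\left(\frac{2 \sqrt[3]{6}}{3} \right)}$

Replace the exponent $\frac{5}{3}$ by a parameter $a$: let $I(a) = \int_{0}^{1} \frac{2 \left(- u + u^{a}\right)}{3 \log{\left(u \right)}} \, du$.

Since $\dfrac{\partial}{\partial a}\,u^{a} = u^{a} \ln u$, the $\ln u$ in the denominator cancels and
$$\frac{dI}{da} = \int_{0}^{1} \frac{2}{3} u^{a} \, du = \frac{2}{3} \left[\frac{u^{a+1}}{a+1}\right]_0^1 = \frac{2}{3 \left(a + 1\right)}.$$

Integrating with respect to $a$ gives $I(a) = \frac{2 \log{\left(a + 1 \right)}}{3} - \frac{2 \log{\left(2 \right)}}{3} + C$.

At $a = 1$ the integrand is identically $0$, so $I(1) = 0$. The closed form gives $0$, hence $C = 0$.

Setting $a = \frac{5}{3}$:
$$I = \log{\left(\frac{2 \sqrt[3]{6}}{3} \right)}.$$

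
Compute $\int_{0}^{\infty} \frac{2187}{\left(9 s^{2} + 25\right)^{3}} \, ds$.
$\frac{2187 \pi}{50000}$

Begin with the known result
$$J(a) = \int_{0}^{\infty} \frac{3}{a^{2} + s^{2}} \, ds = \frac{3 \pi}{2 a}.$$

Differentiating under the integral sign with respect to $a$,
$$\frac{dJ}{da} = \int_{0}^{\infty} - \frac{6 a}{\left(a^{2} + s^{2}\right)^{2}} \, ds = - \frac{3 \pi}{2 a^{2}},$$
so $\int_{0}^{\infty} \frac{3}{\left(a^{2} + s^{2}\right)^{2}} \, ds = \frac{3 \pi}{4 a^{3}}$.

Repeating — each differentiation of $1/(s^2+a^2)^j$ produces $-2ja/(s^2+a^2)^{j+1}$ — and dividing through by $-2ja$ at each step yields, after $2$ differentiations in total,
$$\int_{0}^{\infty} \frac{3}{\left(a^{2} + s^{2}\right)^{3}} \, ds = \frac{9 \pi}{16 a^{5}}.$$

Setting $a = \frac{5}{3}$:
$$I = \frac{2187 \pi}{50000}.$$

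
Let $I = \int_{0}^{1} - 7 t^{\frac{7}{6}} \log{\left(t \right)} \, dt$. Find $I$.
$\frac{252}{169}$

Consider the simpler parametrised integral
$$J(a) = \int_{0}^{1} - 7 t^{a} \, dt = - \frac{7}{a + 1}.$$

Differentiating under the integral sign brings down a factor of $\ln t$:
$$\frac{dJ}{da} = \int_{0}^{1} - 7 t^{a} \log{\left(t \right)} \, dt = \frac{7}{\left(a + 1\right)^{2}}.$$

The integral on the left is $I$, so $I = \frac{7}{\left(a + 1\right)^{2}}$.

Setting $a = \frac{7}{6}$:
$$I = \frac{252}{169}.$$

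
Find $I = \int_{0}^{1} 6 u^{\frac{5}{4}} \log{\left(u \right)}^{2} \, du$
$\frac{256}{243}$

Consider the simpler parametrised integral
$$J(a) = \int_{0}^{1} 6 u^{a} \, du = \frac{6}{a + 1}.$$

Differentiating under the integral sign brings down a factor of $\ln u$:
$$\frac{dJ}{da} = \int_{0}^{1} 6 u^{a} \log{\left(u \right)} \, du = - \frac{6}{\left(a + 1\right)^{2}}.$$

Repeating twice in total — each differentiation brings down another $\ln u$ — gives
$$\frac{d^{2}J}{da^{2}} = \int_{0}^{1} 6 u^{a} \log{\left(u \right)}^{2} \, du = \frac{12}{\left(a + 1\right)^{3}},$$
and the integrand here is exactly the target integrand, so $I = \frac{12}{\left(a + 1\right)^{3}}$.

Setting $a = \frac{5}{4}$:
$$I = \frac{256}{243}.$$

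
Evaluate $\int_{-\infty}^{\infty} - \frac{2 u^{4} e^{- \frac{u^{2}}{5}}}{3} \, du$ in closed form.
$- \frac{25 \sqrt{5} \sqrt{\pi}}{2}$

Begin with the known integral
$$J(a) = \int_{-\infty}^{\infty} - \frac{2 e^{- a u^{2}}}{3} \, du = - \frac{2 \sqrt{\pi}}{3 \sqrt{a}}.$$

Differentiating under the integral sign brings down a factor of $(-u^2)$:
$$\frac{dJ}{da} = \int_{-\infty}^{\infty} \frac{2 u^{2} e^{- a u^{2}}}{3} \, du = \frac{\sqrt{\pi}}{3 a^{\frac{3}{2}}}.$$

Repeating twice in total — each differentiation brings down another $(-u^2)$ — gives
$$\frac{d^{2}J}{da^{2}} = \int_{-\infty}^{\infty} - \frac{2 u^{4} e^{- a u^{2}}}{3} \, du = - \frac{\sqrt{\pi}}{2 a^{\frac{5}{2}}},$$
and the integrand here is exactly the target integrand, so $I = - \frac{\sqrt{\pi}}{2 a^{\frac{5}{2}}}$.

Setting $a = \frac{1}{5}$:
$$I = - \frac{25 \sqrt{5} \sqrt{\pi}}{2}.$$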